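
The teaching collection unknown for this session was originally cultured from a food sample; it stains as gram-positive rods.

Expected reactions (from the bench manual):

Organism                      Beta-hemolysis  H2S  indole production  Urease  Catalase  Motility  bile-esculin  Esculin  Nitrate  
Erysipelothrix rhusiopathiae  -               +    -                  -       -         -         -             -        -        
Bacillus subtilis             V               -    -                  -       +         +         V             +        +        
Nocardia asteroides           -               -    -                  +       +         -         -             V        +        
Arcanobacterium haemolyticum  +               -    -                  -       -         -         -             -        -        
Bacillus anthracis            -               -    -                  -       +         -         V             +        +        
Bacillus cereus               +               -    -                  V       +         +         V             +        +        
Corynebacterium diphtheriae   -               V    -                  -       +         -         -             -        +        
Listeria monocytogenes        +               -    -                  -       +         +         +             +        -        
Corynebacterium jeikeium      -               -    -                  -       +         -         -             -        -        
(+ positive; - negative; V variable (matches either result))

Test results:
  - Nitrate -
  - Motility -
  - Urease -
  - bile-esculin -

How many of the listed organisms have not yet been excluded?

bile-esculin -: excludes Listeria monocytogenes — 8 left.
Motility -: excludes Bacillus subtilis, Bacillus cereus — 6 left.
Urease -: excludes Nocardia asteroides — 5 left.
Nitrate -: excludes Bacillus anthracis, Corynebacterium diphtheriae — 3 left.
Still consistent: Arcanobacterium haemolyticum, Corynebacterium jeikeium, Erysipelothrix rhusiopathiae.

3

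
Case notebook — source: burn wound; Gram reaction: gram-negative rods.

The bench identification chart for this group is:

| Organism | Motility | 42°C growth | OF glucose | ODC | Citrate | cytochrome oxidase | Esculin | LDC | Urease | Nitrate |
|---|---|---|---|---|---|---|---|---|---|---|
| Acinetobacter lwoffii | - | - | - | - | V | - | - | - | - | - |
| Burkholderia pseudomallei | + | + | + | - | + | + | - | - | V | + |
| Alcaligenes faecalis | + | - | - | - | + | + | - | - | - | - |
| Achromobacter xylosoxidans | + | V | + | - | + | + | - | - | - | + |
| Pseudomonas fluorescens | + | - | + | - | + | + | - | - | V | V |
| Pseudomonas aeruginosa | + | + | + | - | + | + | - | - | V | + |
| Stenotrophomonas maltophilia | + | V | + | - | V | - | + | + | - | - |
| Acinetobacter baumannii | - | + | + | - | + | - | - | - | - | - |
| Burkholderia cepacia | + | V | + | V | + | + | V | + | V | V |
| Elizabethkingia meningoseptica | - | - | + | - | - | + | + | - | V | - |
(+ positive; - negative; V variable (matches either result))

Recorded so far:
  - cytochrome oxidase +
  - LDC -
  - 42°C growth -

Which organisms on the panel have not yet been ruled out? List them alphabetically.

Achromobacter xylosoxidans, Alcaligenes faecalis, Elizabethkingia meningoseptica, Pseudomonas fluorescens

42°C growth -: excludes Burkholderia pseudomallei, Pseudomonas aeruginosa, Acinetobacter baumannii — 7 left.
cytochrome oxidase +: excludes Acinetobacter lwoffii, Stenotrophomonas maltophilia — 5 left.
LDC -: excludes Burkholderia cepacia — 4 left.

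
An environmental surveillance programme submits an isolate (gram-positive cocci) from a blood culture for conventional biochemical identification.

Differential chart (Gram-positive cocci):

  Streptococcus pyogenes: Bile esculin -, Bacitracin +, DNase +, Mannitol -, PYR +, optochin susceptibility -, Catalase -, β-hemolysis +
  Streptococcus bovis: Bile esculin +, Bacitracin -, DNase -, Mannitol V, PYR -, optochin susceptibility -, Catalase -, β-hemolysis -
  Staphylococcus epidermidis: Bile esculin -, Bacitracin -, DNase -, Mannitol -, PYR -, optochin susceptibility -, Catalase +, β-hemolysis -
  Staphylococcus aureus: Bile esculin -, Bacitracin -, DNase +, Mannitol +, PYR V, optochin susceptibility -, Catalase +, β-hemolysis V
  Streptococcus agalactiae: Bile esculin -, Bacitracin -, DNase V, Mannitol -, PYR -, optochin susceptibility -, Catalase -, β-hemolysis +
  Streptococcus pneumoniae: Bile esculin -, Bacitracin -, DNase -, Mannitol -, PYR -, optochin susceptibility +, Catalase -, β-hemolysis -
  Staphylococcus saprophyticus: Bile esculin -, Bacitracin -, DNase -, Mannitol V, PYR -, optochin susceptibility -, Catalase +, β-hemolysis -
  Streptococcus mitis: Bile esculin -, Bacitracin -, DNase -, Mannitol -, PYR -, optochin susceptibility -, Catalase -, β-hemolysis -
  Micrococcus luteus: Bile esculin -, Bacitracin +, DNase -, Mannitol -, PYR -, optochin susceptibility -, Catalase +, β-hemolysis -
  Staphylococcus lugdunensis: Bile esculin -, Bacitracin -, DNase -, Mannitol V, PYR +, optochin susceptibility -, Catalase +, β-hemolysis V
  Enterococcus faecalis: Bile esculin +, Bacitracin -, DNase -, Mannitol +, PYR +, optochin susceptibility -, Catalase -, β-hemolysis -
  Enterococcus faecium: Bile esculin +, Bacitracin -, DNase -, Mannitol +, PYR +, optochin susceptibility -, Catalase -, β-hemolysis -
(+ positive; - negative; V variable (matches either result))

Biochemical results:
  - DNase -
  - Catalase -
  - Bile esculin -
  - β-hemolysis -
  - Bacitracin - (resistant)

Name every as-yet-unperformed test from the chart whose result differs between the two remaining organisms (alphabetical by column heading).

optochin susceptibility

DNase -: excludes Streptococcus pyogenes, Staphylococcus aureus — 10 left.
β-hemolysis -: excludes Streptococcus agalactiae — 9 left.
Bacitracin -: excludes Micrococcus luteus — 8 left.
Catalase -: excludes Staphylococcus epidermidis, Staphylococcus saprophyticus, Staphylococcus lugdunensis — 5 left.
Bile esculin -: excludes Streptococcus bovis, Enterococcus faecalis, Enterococcus faecium — 2 left.
Two candidates remain: Streptococcus mitis and Streptococcus pneumoniae.
  Mannitol: - vs - — same for both, does not separate.
  PYR: - vs - — same for both, does not separate.
  optochin susceptibility: Streptococcus mitis -, Streptococcus pneumoniae + — discriminates.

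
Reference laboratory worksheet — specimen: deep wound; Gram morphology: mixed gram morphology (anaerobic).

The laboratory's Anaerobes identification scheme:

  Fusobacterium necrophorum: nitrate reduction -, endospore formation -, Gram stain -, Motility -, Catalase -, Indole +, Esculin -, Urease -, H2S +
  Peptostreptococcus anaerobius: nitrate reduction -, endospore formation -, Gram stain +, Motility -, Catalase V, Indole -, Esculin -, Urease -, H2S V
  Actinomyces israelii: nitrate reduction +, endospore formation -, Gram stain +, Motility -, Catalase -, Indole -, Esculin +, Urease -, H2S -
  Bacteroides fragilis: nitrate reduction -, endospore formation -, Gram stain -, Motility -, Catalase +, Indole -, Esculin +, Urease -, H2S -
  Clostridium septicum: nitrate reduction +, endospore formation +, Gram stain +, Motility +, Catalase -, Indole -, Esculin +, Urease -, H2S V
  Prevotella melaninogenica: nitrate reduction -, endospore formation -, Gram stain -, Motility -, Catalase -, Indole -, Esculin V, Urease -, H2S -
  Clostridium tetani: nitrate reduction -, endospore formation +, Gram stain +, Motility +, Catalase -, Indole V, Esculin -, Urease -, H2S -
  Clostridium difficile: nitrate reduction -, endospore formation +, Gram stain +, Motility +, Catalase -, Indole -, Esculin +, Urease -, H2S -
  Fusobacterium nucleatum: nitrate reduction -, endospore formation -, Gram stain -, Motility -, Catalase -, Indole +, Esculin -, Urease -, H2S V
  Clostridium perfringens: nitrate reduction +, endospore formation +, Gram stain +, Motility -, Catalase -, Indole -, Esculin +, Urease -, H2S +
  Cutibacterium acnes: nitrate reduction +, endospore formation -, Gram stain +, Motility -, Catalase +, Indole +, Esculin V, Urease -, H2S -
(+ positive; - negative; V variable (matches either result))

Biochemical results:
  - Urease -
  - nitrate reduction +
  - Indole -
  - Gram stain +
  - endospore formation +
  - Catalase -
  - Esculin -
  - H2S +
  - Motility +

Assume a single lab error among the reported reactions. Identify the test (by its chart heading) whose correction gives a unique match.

Esculin

As reported, no row in the chart matches all 9 reactions.
Reversing endospore formation → still no organism matches.
Reversing Gram stain → still no organism matches.
Reversing Motility → still no organism matches.
Reversing H2S → still no organism matches.
Reversing Catalase → still no organism matches.
Reversing Indole → still no organism matches.
Reversing Esculin (to +) → unique match: Clostridium septicum.
Reversing nitrate reduction → still no organism matches.
Reversing Urease → still no organism matches.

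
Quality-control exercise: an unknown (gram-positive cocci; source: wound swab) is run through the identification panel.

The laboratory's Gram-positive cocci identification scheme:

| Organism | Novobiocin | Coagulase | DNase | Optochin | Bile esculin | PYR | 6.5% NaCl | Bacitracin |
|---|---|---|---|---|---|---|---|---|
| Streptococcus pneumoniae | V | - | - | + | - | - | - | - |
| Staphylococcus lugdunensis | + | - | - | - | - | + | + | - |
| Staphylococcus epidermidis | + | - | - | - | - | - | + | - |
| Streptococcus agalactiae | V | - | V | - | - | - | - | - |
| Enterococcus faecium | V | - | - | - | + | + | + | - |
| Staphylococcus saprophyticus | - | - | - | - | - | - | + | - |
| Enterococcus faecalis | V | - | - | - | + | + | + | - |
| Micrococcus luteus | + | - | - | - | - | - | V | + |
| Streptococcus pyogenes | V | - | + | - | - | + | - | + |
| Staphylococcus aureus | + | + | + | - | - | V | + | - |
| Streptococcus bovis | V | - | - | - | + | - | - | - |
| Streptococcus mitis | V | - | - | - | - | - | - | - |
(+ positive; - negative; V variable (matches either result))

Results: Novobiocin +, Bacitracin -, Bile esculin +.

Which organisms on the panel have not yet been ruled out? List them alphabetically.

Bacitracin -: excludes Micrococcus luteus, Streptococcus pyogenes — 10 left.
Bile esculin +: excludes 7 organisms — 3 left.
Novobiocin +: all 3 remaining candidates are consistent.

Enterococcus faecalis, Enterococcus faecium, Streptococcus bovis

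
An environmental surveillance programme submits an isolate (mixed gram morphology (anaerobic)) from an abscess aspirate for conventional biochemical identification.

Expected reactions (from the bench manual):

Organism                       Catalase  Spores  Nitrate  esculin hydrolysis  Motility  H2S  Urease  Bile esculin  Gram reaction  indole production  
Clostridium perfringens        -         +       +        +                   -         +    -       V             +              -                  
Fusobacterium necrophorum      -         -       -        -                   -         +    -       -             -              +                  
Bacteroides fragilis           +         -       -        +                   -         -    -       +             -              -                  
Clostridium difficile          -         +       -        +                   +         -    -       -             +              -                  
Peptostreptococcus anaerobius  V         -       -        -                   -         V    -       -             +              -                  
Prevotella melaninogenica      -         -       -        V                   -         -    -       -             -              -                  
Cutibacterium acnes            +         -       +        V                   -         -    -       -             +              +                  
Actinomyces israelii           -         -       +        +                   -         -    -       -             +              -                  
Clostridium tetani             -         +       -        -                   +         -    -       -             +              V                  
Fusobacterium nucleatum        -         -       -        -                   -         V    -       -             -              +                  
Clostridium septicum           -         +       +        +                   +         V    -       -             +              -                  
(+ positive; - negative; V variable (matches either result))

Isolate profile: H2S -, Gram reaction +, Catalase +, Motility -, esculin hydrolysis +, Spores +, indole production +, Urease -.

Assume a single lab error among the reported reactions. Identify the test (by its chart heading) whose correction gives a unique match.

Spores

As reported, no row in the chart matches all 8 reactions.
Reversing Urease → still no organism matches.
Reversing Gram reaction → still no organism matches.
Reversing Spores (to -) → unique match: Cutibacterium acnes.
Reversing indole production → still no organism matches.
Reversing Catalase → still no organism matches.
Reversing H2S → still no organism matches.
Reversing Motility → still no organism matches.
Reversing esculin hydrolysis → still no organism matches.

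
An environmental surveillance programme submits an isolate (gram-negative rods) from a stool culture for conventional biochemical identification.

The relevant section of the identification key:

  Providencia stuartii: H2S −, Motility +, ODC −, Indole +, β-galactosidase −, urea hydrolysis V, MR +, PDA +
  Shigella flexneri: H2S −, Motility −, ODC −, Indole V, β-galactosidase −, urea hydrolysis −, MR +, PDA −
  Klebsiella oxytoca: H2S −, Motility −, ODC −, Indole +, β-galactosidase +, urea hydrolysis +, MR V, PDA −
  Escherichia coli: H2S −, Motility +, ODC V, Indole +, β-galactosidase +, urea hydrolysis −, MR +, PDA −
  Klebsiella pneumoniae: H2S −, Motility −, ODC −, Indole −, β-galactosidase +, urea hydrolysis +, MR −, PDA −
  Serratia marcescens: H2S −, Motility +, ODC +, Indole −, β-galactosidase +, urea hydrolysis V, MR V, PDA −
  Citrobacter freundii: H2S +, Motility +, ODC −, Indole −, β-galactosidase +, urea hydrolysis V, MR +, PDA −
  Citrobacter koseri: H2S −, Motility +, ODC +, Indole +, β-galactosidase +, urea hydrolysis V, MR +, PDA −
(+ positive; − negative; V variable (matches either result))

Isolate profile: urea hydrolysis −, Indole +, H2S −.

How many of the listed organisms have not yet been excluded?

4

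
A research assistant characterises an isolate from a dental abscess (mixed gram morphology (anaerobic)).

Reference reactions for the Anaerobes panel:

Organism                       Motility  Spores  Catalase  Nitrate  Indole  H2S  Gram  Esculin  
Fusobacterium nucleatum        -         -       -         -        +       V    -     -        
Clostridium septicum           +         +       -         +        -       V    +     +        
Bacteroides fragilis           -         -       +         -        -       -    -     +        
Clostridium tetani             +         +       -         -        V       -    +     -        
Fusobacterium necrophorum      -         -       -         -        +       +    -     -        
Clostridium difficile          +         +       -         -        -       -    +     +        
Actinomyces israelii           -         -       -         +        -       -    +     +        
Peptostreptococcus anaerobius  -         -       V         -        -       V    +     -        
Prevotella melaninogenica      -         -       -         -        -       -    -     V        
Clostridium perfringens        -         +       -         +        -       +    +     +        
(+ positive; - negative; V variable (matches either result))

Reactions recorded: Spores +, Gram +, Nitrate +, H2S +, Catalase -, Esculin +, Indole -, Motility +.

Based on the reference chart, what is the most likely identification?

Clostridium septicum

Indole -: excludes Fusobacterium nucleatum, Fusobacterium necrophorum — 8 left.
Esculin +: excludes Clostridium tetani, Peptostreptococcus anaerobius — 6 left.
Catalase -: excludes Bacteroides fragilis — 5 left.
Nitrate +: excludes Clostridium difficile, Prevotella melaninogenica — 3 left.
Motility +: excludes Actinomyces israelii, Clostridium perfringens — 1 left.
Gram +: the one remaining candidate is consistent.
Spores +: the one remaining candidate is consistent.
H2S +: the one remaining candidate is consistent.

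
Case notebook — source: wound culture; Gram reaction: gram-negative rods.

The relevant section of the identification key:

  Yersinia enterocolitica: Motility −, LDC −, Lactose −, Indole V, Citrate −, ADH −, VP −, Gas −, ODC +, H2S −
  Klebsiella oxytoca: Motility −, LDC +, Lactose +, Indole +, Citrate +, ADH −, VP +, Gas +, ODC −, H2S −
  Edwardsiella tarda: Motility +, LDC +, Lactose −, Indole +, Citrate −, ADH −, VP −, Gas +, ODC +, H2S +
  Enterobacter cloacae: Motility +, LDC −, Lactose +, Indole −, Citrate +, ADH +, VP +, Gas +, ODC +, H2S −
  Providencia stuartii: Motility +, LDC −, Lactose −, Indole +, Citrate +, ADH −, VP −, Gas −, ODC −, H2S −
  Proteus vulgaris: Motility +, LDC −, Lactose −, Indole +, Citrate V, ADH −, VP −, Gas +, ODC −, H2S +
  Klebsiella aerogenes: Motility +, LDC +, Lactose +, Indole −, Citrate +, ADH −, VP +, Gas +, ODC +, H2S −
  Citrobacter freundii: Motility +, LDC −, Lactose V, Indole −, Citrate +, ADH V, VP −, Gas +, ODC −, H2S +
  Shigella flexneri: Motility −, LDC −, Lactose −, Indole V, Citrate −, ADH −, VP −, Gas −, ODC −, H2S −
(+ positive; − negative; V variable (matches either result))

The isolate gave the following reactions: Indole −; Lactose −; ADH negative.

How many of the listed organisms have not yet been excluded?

3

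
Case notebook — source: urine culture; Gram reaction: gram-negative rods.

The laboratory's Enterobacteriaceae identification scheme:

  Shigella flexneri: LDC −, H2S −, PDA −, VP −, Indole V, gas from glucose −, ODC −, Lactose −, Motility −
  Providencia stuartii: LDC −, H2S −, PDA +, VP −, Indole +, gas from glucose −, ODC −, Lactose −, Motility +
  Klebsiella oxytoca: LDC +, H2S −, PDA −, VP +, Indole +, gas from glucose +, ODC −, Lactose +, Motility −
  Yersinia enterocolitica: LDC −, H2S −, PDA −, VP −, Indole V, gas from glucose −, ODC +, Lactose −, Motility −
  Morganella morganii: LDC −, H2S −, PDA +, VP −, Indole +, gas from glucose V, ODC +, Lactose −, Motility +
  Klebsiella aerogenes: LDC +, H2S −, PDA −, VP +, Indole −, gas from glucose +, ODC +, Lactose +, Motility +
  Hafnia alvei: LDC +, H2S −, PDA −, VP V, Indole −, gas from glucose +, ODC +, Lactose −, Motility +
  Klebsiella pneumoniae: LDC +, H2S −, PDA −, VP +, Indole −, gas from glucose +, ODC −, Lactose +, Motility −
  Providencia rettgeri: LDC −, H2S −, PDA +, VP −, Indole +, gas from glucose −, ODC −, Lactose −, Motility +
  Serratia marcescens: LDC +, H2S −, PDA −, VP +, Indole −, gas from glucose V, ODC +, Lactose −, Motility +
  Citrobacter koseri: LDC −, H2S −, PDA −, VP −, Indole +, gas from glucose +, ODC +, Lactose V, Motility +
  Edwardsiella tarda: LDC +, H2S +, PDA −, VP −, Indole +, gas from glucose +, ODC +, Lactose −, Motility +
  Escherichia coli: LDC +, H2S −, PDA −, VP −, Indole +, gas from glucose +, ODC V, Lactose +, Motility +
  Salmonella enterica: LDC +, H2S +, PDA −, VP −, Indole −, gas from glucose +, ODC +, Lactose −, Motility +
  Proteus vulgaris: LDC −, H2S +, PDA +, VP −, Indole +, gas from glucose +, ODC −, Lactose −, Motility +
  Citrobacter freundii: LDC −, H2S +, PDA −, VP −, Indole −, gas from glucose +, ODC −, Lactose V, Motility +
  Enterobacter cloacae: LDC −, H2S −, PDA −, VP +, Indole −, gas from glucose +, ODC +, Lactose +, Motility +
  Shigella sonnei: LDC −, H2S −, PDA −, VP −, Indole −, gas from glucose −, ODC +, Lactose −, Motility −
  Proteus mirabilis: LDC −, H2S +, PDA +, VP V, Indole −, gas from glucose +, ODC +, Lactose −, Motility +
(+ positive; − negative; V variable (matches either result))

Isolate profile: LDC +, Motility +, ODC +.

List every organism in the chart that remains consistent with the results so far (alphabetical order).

Edwardsiella tarda, Escherichia coli, Hafnia alvei, Klebsiella aerogenes, Salmonella enterica, Serratia marcescens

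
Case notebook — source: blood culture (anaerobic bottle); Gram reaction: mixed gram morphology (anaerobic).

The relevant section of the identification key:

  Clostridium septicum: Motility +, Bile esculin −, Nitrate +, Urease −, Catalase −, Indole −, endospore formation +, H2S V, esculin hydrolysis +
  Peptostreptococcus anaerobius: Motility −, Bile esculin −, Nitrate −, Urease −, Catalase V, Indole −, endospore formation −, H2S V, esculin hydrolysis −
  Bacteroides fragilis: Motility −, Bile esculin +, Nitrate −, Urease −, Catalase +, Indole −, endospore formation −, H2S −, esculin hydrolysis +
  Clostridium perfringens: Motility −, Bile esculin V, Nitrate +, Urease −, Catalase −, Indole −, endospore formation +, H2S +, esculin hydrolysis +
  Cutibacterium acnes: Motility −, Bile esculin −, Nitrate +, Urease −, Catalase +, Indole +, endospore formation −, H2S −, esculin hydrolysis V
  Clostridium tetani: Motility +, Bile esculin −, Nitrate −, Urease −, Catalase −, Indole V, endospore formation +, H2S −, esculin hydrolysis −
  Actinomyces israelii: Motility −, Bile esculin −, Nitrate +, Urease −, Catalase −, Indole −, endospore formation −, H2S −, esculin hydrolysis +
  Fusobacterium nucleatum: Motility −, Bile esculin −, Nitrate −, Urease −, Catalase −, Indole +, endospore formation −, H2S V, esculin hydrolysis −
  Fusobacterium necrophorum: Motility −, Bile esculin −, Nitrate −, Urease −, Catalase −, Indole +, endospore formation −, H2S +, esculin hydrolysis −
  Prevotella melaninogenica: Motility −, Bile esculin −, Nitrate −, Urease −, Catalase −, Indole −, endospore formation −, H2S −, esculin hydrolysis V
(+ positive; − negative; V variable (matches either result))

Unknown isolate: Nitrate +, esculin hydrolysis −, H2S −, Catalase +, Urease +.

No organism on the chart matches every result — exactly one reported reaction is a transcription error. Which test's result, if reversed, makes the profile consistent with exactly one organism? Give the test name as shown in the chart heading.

Urease

As reported, no row in the chart matches all 5 reactions.
Reversing esculin hydrolysis → still no organism matches.
Reversing Nitrate → still no organism matches.
Reversing Urease (to −) → unique match: Cutibacterium acnes.
Reversing H2S → still no organism matches.
Reversing Catalase → still no organism matches.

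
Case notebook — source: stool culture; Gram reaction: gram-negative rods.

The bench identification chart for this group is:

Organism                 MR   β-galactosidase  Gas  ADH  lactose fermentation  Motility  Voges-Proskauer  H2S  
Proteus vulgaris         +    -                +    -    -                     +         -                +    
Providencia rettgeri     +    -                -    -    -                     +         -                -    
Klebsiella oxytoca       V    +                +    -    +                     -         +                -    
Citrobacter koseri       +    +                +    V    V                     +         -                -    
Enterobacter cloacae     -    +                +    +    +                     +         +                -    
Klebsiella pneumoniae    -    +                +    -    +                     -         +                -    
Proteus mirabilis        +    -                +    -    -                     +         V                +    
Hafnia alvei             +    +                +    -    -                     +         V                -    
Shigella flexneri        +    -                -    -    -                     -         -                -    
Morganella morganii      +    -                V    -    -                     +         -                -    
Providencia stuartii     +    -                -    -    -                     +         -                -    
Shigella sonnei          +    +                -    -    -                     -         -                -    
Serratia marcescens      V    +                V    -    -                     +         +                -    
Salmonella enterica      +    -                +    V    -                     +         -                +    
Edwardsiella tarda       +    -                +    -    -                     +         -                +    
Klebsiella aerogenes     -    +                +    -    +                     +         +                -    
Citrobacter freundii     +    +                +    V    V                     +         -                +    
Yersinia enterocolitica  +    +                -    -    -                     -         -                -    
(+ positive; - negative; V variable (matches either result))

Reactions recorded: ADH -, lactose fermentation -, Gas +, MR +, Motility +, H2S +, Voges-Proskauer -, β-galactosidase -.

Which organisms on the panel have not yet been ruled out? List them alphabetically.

Edwardsiella tarda, Proteus mirabilis, Proteus vulgaris, Salmonella enterica

H2S +: excludes 13 organisms — 5 left.
ADH -: all 5 remaining candidates are consistent.
Voges-Proskauer -: all 5 remaining candidates are consistent.
β-galactosidase -: excludes Citrobacter freundii — 4 left.
MR +: all 4 remaining candidates are consistent.
Motility +: all 4 remaining candidates are consistent.
lactose fermentation -: all 4 remaining candidates are consistent.
Gas +: all 4 remaining candidates are consistent.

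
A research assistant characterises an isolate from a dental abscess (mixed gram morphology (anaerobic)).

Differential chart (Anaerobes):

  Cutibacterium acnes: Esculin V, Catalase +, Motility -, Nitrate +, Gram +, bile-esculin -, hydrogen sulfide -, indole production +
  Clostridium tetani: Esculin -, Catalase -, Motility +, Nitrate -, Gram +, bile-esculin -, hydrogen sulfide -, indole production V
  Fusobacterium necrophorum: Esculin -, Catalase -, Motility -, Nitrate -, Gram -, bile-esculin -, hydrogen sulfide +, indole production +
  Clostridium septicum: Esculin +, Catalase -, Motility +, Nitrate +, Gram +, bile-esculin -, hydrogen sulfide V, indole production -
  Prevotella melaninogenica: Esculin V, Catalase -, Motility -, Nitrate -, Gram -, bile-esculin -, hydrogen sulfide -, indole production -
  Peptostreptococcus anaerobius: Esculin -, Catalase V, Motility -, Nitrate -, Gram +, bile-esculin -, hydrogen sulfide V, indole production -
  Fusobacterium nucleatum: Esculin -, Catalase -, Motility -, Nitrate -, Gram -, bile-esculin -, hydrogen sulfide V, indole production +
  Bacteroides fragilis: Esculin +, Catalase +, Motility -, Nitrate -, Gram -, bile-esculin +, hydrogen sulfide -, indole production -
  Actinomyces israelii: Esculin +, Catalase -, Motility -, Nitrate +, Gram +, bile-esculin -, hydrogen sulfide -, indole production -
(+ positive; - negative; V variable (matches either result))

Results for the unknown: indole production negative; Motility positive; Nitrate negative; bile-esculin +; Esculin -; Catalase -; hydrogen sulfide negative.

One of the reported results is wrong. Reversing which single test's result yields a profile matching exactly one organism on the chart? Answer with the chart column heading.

As reported, no row in the chart matches all 7 reactions.
Reversing Esculin → still no organism matches.
Reversing bile-esculin (to -) → unique match: Clostridium tetani.
Reversing indole production → still no organism matches.
Reversing Catalase → still no organism matches.
Reversing Motility → still no organism matches.
Reversing Nitrate → still no organism matches.
Reversing hydrogen sulfide → still no organism matches.

bile-esculin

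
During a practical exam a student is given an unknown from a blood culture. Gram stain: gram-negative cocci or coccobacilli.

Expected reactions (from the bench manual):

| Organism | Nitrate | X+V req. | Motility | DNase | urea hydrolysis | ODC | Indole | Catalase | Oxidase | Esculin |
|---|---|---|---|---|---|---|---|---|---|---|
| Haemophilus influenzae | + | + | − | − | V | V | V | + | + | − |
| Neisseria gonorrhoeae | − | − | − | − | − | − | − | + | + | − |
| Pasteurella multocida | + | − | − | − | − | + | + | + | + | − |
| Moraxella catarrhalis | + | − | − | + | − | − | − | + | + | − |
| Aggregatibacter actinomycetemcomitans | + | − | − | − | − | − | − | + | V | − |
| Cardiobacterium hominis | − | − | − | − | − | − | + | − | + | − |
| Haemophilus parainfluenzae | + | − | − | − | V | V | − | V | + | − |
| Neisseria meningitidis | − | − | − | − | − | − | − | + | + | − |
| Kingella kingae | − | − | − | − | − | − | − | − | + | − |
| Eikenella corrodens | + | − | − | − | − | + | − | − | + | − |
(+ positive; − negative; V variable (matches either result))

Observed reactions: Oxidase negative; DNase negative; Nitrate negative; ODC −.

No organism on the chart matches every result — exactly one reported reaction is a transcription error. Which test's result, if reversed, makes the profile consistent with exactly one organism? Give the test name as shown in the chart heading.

Nitrate

As reported, no row in the chart matches all 4 reactions.
Reversing Nitrate (to +) → unique match: Aggregatibacter actinomycetemcomitans.
Reversing Oxidase → 4 organisms match (not unique).
Reversing DNase → still no organism matches.
Reversing ODC → still no organism matches.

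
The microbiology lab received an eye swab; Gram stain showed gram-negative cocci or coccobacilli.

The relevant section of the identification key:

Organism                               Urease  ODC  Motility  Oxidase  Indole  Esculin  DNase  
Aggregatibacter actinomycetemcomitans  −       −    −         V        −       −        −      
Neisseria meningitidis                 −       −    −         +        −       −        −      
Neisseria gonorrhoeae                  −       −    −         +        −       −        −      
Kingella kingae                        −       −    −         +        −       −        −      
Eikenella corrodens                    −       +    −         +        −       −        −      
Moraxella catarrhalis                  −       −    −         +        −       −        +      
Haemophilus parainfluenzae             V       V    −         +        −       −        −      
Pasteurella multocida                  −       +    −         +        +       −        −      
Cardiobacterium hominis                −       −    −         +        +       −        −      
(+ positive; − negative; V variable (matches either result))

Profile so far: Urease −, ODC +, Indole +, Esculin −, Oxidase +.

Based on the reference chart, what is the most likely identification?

ODC +: excludes 6 organisms — 3 left.
Oxidase +: all 3 remaining candidates are consistent.
Esculin −: all 3 remaining candidates are consistent.
Urease −: all 3 remaining candidates are consistent.
Indole +: excludes Eikenella corrodens, Haemophilus parainfluenzae — 1 left.

Pasteurella multocida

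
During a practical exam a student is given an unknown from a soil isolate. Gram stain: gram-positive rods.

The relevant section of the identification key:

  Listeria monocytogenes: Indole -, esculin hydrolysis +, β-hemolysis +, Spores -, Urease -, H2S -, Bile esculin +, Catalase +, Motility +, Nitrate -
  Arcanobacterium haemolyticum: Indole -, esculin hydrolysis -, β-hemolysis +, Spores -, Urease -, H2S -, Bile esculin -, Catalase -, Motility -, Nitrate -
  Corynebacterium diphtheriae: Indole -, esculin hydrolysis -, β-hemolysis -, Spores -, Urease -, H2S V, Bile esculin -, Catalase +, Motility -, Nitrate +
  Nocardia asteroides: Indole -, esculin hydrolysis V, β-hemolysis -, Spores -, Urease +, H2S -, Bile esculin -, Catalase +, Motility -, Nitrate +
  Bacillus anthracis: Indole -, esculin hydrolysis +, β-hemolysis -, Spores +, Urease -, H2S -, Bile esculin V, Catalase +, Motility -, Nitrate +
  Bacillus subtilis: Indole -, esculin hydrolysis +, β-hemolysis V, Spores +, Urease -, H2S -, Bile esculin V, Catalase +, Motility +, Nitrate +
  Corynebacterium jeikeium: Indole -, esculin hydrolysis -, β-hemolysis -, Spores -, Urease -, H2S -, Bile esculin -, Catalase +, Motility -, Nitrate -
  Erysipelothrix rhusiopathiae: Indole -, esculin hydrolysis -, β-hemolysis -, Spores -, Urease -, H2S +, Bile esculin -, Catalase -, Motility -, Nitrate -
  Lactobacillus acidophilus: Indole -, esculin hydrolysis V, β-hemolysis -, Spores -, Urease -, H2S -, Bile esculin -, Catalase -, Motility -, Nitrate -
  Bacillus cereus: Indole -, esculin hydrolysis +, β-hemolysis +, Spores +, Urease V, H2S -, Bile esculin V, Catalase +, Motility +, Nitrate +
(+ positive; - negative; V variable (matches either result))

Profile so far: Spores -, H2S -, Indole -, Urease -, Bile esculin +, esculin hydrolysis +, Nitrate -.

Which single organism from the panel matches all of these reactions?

Spores -: excludes Bacillus anthracis, Bacillus subtilis, Bacillus cereus — 7 left.
Bile esculin +: excludes 6 organisms — 1 left.
Indole -: the one remaining candidate is consistent.
Urease -: the one remaining candidate is consistent.
H2S -: the one remaining candidate is consistent.
Nitrate -: the one remaining candidate is consistent.
esculin hydrolysis +: the one remaining candidate is consistent.

Listeria monocytogenes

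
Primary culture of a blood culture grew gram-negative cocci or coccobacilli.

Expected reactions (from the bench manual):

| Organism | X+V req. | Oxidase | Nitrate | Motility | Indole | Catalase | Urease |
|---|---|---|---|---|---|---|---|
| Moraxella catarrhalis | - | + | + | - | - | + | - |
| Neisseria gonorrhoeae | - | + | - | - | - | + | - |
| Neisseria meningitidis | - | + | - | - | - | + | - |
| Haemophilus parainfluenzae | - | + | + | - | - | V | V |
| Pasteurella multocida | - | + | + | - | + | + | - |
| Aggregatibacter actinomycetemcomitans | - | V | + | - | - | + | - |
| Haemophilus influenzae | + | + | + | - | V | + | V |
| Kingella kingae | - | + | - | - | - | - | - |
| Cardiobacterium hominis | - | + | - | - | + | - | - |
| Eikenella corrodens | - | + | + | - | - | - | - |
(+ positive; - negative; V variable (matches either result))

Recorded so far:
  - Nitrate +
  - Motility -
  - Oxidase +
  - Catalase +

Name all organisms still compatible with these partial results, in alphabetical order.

Catalase +: excludes Kingella kingae, Cardiobacterium hominis, Eikenella corrodens — 7 left.
Motility -: all 7 remaining candidates are consistent.
Oxidase +: all 7 remaining candidates are consistent.
Nitrate +: excludes Neisseria gonorrhoeae, Neisseria meningitidis — 5 left.

Aggregatibacter actinomycetemcomitans, Haemophilus influenzae, Haemophilus parainfluenzae, Moraxella catarrhalis, Pasteurella multocida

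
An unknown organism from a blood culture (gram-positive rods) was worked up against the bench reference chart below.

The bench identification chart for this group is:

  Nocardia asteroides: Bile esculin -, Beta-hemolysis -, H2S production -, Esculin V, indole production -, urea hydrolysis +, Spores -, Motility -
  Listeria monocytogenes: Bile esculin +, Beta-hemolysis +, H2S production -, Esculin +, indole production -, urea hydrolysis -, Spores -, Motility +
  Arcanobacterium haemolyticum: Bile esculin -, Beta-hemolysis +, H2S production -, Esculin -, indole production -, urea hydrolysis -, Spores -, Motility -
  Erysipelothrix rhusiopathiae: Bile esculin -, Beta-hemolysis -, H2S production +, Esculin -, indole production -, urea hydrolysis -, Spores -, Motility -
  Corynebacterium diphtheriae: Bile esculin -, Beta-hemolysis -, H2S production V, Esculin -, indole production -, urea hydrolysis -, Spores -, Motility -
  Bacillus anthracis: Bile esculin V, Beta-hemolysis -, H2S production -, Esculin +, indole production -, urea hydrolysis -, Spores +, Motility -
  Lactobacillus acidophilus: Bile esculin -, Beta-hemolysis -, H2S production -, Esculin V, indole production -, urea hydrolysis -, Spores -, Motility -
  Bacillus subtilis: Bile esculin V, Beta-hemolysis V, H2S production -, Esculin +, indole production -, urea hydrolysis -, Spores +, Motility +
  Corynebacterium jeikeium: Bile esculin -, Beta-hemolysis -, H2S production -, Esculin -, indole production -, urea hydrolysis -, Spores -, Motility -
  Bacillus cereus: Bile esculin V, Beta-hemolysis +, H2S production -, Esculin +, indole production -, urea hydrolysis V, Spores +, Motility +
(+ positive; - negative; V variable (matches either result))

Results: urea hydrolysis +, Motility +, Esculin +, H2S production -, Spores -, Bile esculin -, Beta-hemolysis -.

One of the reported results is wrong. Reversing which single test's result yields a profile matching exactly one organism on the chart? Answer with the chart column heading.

As reported, no row in the chart matches all 7 reactions.
Reversing Esculin → still no organism matches.
Reversing Bile esculin → still no organism matches.
Reversing Spores → still no organism matches.
Reversing urea hydrolysis → still no organism matches.
Reversing H2S production → still no organism matches.
Reversing Motility (to -) → unique match: Nocardia asteroides.
Reversing Beta-hemolysis → still no organism matches.

Motility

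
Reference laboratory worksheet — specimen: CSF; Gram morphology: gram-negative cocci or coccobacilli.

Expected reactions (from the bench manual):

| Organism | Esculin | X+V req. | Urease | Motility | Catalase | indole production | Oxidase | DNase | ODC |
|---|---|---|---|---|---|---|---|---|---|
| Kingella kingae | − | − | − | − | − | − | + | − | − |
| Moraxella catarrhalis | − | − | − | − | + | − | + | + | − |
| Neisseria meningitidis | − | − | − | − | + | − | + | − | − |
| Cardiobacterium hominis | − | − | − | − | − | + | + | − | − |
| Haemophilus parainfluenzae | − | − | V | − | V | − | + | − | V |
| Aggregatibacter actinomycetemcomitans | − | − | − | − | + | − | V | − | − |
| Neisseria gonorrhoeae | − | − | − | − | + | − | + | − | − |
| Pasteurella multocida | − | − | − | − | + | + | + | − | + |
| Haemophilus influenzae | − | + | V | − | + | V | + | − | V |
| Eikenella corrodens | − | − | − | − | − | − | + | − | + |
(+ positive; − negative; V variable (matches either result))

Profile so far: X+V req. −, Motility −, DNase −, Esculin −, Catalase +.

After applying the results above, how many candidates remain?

X+V req. −: excludes Haemophilus influenzae — 9 left.
Esculin −: all 9 remaining candidates are consistent.
Motility −: all 9 remaining candidates are consistent.
DNase −: excludes Moraxella catarrhalis — 8 left.
Catalase +: excludes Kingella kingae, Cardiobacterium hominis, Eikenella corrodens — 5 left.
Still consistent: Aggregatibacter actinomycetemcomitans, Haemophilus parainfluenzae, Neisseria gonorrhoeae, Neisseria meningitidis, Pasteurella multocida.

5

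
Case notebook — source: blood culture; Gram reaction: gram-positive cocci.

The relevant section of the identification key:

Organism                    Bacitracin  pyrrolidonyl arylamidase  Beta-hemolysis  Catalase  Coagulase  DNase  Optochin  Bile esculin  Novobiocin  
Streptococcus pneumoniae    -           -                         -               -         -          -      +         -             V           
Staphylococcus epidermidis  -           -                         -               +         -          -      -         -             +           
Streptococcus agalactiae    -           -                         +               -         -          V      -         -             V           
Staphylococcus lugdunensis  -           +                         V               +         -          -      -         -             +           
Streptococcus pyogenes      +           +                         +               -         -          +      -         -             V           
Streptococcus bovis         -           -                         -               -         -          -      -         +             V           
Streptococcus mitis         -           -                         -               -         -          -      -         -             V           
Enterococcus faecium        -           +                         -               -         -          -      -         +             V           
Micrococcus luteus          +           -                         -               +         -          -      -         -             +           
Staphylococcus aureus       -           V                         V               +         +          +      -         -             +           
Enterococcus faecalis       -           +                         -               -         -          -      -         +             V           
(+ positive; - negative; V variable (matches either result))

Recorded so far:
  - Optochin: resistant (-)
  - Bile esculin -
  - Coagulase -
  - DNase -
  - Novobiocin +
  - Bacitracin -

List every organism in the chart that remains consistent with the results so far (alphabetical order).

Bile esculin -: excludes Streptococcus bovis, Enterococcus faecium, Enterococcus faecalis — 8 left.
Novobiocin +: all 8 remaining candidates are consistent.
Optochin -: excludes Streptococcus pneumoniae — 7 left.
Coagulase -: excludes Staphylococcus aureus — 6 left.
DNase -: excludes Streptococcus pyogenes — 5 left.
Bacitracin -: excludes Micrococcus luteus — 4 left.

Staphylococcus epidermidis, Staphylococcus lugdunensis, Streptococcus agalactiae, Streptococcus mitis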